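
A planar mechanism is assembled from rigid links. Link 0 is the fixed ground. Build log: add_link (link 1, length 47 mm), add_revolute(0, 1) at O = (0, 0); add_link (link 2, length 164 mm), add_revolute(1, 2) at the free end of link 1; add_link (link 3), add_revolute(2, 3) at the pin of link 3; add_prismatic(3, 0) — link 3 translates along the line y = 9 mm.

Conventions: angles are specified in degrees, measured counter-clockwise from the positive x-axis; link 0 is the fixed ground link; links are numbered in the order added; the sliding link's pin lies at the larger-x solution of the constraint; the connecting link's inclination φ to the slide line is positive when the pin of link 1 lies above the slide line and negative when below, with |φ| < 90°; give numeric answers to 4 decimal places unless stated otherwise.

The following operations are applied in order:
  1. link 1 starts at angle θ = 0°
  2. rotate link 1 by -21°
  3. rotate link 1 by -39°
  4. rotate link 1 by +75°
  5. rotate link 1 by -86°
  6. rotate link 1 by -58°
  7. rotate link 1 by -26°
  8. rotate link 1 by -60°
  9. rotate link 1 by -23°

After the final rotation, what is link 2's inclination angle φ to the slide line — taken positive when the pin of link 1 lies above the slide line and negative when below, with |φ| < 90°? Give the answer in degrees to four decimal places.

geometry: r = 47 mm, L = 164 mm, e = 9 mm; θ starts at 0°
rotate link 1 by -21°: θ ← 0° -21° = -21°
rotate link 1 by -39°: θ ← -21° -39° = -60°
rotate link 1 by +75°: θ ← -60° +75° = 15°
rotate link 1 by -86°: θ ← 15° -86° = -71°
rotate link 1 by -58°: θ ← -71° -58° = -129°
rotate link 1 by -26°: θ ← -129° -26° = -155°
rotate link 1 by -60°: θ ← -155° -60° = -215°
rotate link 1 by -23°: θ ← -215° -23° = -238°
h = r sin θ − e = 39.858261 − 9 = 30.858261
sin φ = h / L = 30.858261 / 164 = 0.18816013
φ = arcsin(0.18816013) = 10.845431°

10.8454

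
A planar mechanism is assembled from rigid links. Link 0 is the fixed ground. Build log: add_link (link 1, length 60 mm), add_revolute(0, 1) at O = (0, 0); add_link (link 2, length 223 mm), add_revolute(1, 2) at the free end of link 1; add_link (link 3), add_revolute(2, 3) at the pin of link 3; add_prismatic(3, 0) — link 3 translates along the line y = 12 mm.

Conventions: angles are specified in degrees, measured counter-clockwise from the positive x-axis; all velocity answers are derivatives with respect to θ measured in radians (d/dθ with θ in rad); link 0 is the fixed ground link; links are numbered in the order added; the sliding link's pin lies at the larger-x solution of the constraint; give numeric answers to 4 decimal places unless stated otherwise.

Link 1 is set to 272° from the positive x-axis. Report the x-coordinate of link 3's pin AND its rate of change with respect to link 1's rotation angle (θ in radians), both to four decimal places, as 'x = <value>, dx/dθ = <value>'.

geometry: r = 60 mm, L = 223 mm, e = 12 mm
crank pin P = (r cos θ, r sin θ) = (2.093970, -59.963450)
h = r sin θ − e = -59.963450 − 12 = -71.963450
x = r cos θ + √(L² − h²) = 2.093970 + 211.069330 = 213.163299
dx/dθ = −r sin θ − h·r cos θ/√(L² − h²) (θ in radians; h = -71.963450) = 60.677382

x = 213.1633, dx/dθ = 60.6774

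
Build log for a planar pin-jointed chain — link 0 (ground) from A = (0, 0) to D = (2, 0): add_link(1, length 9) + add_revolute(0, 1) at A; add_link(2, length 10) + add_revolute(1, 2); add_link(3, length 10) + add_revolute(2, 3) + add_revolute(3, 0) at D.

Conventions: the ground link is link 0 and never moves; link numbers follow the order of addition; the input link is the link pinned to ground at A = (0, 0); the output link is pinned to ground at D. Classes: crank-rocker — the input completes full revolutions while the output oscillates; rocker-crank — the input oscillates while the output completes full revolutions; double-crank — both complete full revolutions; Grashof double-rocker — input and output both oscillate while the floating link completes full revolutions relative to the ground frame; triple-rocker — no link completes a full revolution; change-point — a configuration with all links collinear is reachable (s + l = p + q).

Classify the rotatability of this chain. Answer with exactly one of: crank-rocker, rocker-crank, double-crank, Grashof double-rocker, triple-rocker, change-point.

lengths: ground=2, input=9, coupler=10, output=10
sorted: s=2 (shortest), l=10 (longest), p+q=19
s + l = 12 vs p + q = 19
s + l < p + q (Grashof) with shortest = ground link → double-crank

double-crank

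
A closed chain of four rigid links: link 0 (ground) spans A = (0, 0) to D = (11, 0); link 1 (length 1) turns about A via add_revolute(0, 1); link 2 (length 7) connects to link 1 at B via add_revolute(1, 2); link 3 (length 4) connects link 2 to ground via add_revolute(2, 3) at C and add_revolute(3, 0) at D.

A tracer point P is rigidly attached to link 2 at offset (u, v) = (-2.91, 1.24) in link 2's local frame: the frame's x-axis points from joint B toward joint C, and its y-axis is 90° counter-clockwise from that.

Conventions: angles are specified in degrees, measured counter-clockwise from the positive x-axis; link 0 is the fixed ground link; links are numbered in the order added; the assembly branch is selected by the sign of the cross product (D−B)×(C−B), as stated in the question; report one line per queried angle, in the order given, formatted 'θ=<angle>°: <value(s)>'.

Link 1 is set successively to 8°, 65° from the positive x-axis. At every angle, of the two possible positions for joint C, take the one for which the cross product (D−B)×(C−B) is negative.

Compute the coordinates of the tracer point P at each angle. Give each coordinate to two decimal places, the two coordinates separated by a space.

A=(0,0), D=(11.00,0)
θ=8°: B = A + 1.00·(cos8°, sin8°) = (0.9903, 0.1392)
θ=8°: |BD| = 10.0107
θ=8°: circle(B,7.00) ∩ circle(D,4.00): a=6.6536, h=2.1748
θ=8°:   candidates: C₊=(7.6734,2.2213) cross=21.771; C₋=(7.6130,-2.1279) cross=-21.771
θ=8°:   branch - wants cross < 0 → take C=(7.6130,-2.1279) (cross=-21.771)
θ=8°: ex = (C−B)/|BC| = (0.9461,-0.3239); ey = (0.3239,0.9461)
θ=8°: P = B + -2.91·ex + 1.24·ey = (-1.3613,2.2548)
θ=65°: B = A + 1.00·(cos65°, sin65°) = (0.4226, 0.9063)
θ=65°: |BD| = 10.6161
θ=65°: circle(B,7.00) ∩ circle(D,4.00): a=6.8623, h=1.3816
θ=65°:   candidates: C₊=(7.3778,1.6970) cross=14.667; C₋=(7.1419,-1.0561) cross=-14.667
θ=65°:   branch - wants cross < 0 → take C=(7.1419,-1.0561) (cross=-14.667)
θ=65°: ex = (C−B)/|BC| = (0.9599,-0.2803); ey = (0.2803,0.9599)
θ=65°: P = B + -2.91·ex + 1.24·ey = (-2.0231,2.9124)

θ=8°: -1.36 2.25
θ=65°: -2.02 2.91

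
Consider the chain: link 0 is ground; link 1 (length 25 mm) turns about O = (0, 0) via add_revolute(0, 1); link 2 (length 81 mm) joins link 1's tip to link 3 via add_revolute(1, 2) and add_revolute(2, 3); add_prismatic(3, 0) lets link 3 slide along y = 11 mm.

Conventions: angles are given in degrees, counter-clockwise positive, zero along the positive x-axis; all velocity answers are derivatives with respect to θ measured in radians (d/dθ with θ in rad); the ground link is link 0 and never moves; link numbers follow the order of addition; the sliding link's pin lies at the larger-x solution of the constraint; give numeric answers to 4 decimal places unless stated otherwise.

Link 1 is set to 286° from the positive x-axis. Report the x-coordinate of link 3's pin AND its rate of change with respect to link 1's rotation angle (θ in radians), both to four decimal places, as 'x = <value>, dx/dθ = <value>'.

geometry: r = 25 mm, L = 81 mm, e = 11 mm
crank pin P = (r cos θ, r sin θ) = (6.890934, -24.031542)
h = r sin θ − e = -24.031542 − 11 = -35.031542
x = r cos θ + √(L² − h²) = 6.890934 + 73.032808 = 79.923742
dx/dθ = −r sin θ − h·r cos θ/√(L² − h²) (θ in radians; h = -35.031542) = 27.336907

x = 79.9237, dx/dθ = 27.3369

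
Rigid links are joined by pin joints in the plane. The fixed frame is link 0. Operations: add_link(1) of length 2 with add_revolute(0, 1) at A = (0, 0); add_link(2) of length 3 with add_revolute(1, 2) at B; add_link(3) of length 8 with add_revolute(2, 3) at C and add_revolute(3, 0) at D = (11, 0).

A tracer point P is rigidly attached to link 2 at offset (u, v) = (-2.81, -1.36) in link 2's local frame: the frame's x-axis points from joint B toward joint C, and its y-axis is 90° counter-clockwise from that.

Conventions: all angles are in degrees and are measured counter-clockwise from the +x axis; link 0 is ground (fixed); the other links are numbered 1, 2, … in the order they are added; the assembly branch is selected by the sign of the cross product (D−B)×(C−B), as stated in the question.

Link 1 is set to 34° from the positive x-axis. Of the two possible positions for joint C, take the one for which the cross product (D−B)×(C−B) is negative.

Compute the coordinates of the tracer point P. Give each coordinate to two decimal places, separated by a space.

A=(0,0), D=(11.00,0)
B = A + 2.00·(cos34°, sin34°) = (1.6581, 1.1184)
|BD| = 9.4086
circle(B,3.00) ∩ circle(D,8.00): a=1.7815, h=2.4138
  candidates: C₊=(3.7138,3.3033) cross=22.710; C₋=(3.1400,-1.4900) cross=-22.710
  branch - wants cross < 0 → take C=(3.1400,-1.4900) (cross=-22.710)
ex = (C−B)/|BC| = (0.4940,-0.8695); ey = (0.8695,0.4940)
P = B + -2.81·ex + -1.36·ey = (-0.9125,2.8898)

-0.91 2.89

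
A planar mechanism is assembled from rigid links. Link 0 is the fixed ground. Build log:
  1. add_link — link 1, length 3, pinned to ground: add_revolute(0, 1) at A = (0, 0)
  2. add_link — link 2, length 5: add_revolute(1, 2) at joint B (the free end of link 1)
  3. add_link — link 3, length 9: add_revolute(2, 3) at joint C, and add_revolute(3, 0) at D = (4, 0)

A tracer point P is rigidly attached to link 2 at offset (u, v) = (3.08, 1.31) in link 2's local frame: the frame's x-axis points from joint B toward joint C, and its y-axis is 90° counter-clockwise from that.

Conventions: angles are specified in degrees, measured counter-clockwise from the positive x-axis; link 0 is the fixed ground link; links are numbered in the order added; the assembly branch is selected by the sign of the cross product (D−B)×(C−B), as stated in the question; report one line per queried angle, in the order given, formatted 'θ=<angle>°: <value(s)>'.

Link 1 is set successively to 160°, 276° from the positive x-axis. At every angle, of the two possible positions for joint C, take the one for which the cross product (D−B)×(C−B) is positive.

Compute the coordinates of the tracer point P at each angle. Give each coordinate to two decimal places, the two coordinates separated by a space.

A=(0,0), D=(4.00,0)
θ=160°: B = A + 3.00·(cos160°, sin160°) = (-2.8191, 1.0261)
θ=160°: |BD| = 6.8958
θ=160°: circle(B,5.00) ∩ circle(D,9.00): a=-0.6125, h=4.9623
θ=160°:   candidates: C₊=(-2.6864,6.0243) cross=34.220; C₋=(-4.1631,-3.7899) cross=-34.220
θ=160°:   branch + wants cross > 0 → take C=(-2.6864,6.0243) (cross=34.220)
θ=160°: ex = (C−B)/|BC| = (0.0265,0.9996); ey = (-0.9996,0.0265)
θ=160°: P = B + 3.08·ex + 1.31·ey = (-4.0469,4.1397)
θ=276°: B = A + 3.00·(cos276°, sin276°) = (0.3136, -2.9836)
θ=276°: |BD| = 4.7425
θ=276°: circle(B,5.00) ∩ circle(D,9.00): a=-3.5328, h=3.5383
θ=276°:   candidates: C₊=(-4.6585,-2.4558) cross=16.780; C₋=(-0.2066,-7.9564) cross=-16.780
θ=276°:   branch + wants cross > 0 → take C=(-4.6585,-2.4558) (cross=16.780)
θ=276°: ex = (C−B)/|BC| = (-0.9944,0.1056); ey = (-0.1056,-0.9944)
θ=276°: P = B + 3.08·ex + 1.31·ey = (-2.8875,-3.9611)

θ=160°: -4.05 4.14
θ=276°: -2.89 -3.96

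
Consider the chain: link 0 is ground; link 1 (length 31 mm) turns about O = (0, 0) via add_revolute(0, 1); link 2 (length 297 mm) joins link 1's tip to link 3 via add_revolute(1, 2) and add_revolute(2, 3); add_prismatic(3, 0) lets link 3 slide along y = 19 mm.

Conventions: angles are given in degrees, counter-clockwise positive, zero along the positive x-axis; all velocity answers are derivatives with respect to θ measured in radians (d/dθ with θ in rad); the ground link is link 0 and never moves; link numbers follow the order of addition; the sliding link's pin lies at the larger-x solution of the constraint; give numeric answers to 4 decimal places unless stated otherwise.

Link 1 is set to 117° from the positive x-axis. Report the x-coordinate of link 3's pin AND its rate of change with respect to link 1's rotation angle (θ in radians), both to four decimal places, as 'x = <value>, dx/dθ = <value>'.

geometry: r = 31 mm, L = 297 mm, e = 19 mm
crank pin P = (r cos θ, r sin θ) = (-14.073705, 27.621202)
h = r sin θ − e = 27.621202 − 19 = 8.621202
x = r cos θ + √(L² − h²) = -14.073705 + 296.874847 = 282.801142
dx/dθ = −r sin θ − h·r cos θ/√(L² − h²) (θ in radians; h = 8.621202) = -27.212504

x = 282.8011, dx/dθ = -27.2125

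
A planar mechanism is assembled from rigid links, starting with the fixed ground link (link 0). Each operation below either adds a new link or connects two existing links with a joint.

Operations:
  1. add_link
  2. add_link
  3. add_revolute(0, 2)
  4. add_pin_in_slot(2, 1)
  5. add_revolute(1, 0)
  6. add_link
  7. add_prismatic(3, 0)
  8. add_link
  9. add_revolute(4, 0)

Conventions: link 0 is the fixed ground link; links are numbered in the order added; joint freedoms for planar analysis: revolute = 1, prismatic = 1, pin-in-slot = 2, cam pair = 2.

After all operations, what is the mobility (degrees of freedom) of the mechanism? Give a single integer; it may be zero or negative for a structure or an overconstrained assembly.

L=1 J1=0 J2=0
add link → L=2 J1=0 J2=0
add link → L=3 J1=0 J2=0
R@0,2 dof=1 J1 → L=3 J1=1 J2=0
PS@2,1 dof=2 J2 → L=3 J1=1 J2=1
R@1,0 dof=1 J1 → L=3 J1=2 J2=1
add link → L=4 J1=2 J2=1
P@3,0 dof=1 J1 → L=4 J1=3 J2=1
add link → L=5 J1=3 J2=1
R@4,0 dof=1 J1 → L=5 J1=4 J2=1
M=3(L−1)−2J1−J2=3·4−2·4−1=3

M = 3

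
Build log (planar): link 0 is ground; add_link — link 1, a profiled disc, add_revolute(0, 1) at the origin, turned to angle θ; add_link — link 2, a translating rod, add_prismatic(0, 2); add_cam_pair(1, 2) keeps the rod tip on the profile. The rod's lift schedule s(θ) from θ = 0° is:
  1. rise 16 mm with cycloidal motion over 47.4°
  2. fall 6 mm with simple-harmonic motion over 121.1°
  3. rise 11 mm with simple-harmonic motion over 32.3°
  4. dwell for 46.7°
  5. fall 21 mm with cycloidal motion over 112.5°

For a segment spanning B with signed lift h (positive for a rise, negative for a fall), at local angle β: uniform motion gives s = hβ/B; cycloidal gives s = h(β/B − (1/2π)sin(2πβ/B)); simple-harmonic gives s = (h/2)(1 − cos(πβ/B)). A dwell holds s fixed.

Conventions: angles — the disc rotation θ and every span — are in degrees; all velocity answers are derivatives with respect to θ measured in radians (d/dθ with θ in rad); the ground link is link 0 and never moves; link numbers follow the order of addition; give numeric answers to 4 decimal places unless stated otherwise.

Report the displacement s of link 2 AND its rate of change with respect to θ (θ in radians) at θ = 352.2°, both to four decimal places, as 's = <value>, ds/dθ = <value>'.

seg 1 [0°–47.4°] cycloidal, h=16: full span → s += 16 → s = 16.0000
seg 2 [47.4°–168.5°] simple-harmonic, h=-6: full span → s += -6 → s = 10.0000
seg 3 [168.5°–200.8°] simple-harmonic, h=11: full span → s += 11 → s = 21.0000
seg 4 [200.8°–247.5°] dwell: s stays 21.0000
seg 5 [247.5°–360°] cycloidal, h=-21: θ=352.2° here. β=104.7, B=112.5. -21·(0.9307 − sin(2π·0.9307)/(2π)) = -20.9544 → s = 0.0456
velocity in seg [247.5°–360°] (cycloidal), θ in radians: β = 104.7° = 1.8274 rad, B = 112.5° = 1.9635 rad; ds/dθ = (h/B)(1 − cos(2πβ/B)) = ((-21)/1.9635)(1 − cos(2π·0.9307)) = -0.998905 mm/rad

s = 0.0456, ds/dθ = -0.9989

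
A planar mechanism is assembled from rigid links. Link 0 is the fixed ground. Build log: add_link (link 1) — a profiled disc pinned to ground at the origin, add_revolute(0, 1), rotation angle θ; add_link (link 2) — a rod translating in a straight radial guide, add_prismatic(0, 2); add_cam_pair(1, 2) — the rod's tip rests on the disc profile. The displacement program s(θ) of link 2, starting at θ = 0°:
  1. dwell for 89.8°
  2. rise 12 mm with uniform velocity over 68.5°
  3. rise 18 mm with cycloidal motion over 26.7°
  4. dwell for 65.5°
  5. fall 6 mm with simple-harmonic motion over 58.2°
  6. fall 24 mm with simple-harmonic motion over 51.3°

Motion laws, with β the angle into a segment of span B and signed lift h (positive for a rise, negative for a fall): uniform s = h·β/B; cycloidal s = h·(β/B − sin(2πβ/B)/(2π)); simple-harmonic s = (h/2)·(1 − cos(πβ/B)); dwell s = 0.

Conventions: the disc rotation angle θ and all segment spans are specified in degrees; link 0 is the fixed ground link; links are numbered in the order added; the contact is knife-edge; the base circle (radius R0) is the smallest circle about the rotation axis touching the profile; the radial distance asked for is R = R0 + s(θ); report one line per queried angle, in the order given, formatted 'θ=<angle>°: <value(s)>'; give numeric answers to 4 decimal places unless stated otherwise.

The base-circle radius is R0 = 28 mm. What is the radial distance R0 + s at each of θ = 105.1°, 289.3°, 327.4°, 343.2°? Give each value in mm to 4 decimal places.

seg 1 [0°–89.8°] dwell: s stays 0.0000
seg 2 [89.8°–158.3°] uniform, h=12: θ=105.1° here. β=15.3, B=68.5. 12·15.3/68.5 = 2.6803 → s = 2.6803
seg 2 [89.8°–158.3°] uniform, h=12: full span → s += 12 → s = 12.0000
seg 3 [158.3°–185°] cycloidal, h=18: full span → s += 18 → s = 30.0000
seg 4 [185°–250.5°] dwell: s stays 30.0000
seg 5 [250.5°–308.7°] simple-harmonic, h=-6: θ=289.3° here. β=38.8, B=58.2. -6/2·(1 − cos(π·0.6667)) = -4.5000 → s = 25.5000
seg 5 [250.5°–308.7°] simple-harmonic, h=-6: full span → s += -6 → s = 24.0000
seg 6 [308.7°–360°] simple-harmonic, h=-24: θ=327.4° here. β=18.7, B=51.3. -24/2·(1 − cos(π·0.3645)) = -7.0454 → s = 16.9546
seg 6 [308.7°–360°] simple-harmonic, h=-24: θ=343.2° here. β=34.5, B=51.3. -24/2·(1 − cos(π·0.6725)) = -18.1899 → s = 5.8101
θ=105.1°: R = R0 + s = 28 + 2.6803 = 30.6803
θ=289.3°: R = R0 + s = 28 + 25.5000 = 53.5000
θ=327.4°: R = R0 + s = 28 + 16.9546 = 44.9546
θ=343.2°: R = R0 + s = 28 + 5.8101 = 33.8101

θ=105.1°: 30.6803
θ=289.3°: 53.5000
θ=327.4°: 44.9546
θ=343.2°: 33.8101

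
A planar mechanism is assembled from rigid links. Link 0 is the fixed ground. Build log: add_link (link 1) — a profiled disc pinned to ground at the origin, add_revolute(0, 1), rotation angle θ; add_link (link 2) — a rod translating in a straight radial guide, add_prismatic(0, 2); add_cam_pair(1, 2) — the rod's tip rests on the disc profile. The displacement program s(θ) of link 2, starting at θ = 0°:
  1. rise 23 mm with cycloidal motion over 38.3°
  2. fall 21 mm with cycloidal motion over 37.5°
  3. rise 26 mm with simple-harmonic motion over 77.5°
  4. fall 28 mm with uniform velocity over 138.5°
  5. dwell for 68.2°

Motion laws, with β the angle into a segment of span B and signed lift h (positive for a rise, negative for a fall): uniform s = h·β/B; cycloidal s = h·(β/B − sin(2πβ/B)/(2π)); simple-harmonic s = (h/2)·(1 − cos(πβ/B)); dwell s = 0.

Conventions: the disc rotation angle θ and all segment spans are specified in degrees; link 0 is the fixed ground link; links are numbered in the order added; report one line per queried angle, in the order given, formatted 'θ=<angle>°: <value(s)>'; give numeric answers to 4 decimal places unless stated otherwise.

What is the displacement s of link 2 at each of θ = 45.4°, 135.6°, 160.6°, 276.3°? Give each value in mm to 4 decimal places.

seg 1 [0°–38.3°] cycloidal, h=23: full span → s += 23 → s = 23.0000
seg 2 [38.3°–75.8°] cycloidal, h=-21: θ=45.4° here. β=7.1, B=37.5. -21·(0.1893 − sin(2π·0.1893)/(2π)) = -0.8736 → s = 22.1264
seg 2 [38.3°–75.8°] cycloidal, h=-21: full span → s += -21 → s = 2.0000
seg 3 [75.8°–153.3°] simple-harmonic, h=26: θ=135.6° here. β=59.8, B=77.5. 26/2·(1 − cos(π·0.7716)) = 22.7949 → s = 24.7949
seg 3 [75.8°–153.3°] simple-harmonic, h=26: full span → s += 26 → s = 28.0000
seg 4 [153.3°–291.8°] uniform, h=-28: θ=160.6° here. β=7.3, B=138.5. -28·7.3/138.5 = -1.4758 → s = 26.5242
seg 4 [153.3°–291.8°] uniform, h=-28: θ=276.3° here. β=123, B=138.5. -28·123/138.5 = -24.8664 → s = 3.1336

θ=45.4°: 22.1264
θ=135.6°: 24.7949
θ=160.6°: 26.5242
θ=276.3°: 3.1336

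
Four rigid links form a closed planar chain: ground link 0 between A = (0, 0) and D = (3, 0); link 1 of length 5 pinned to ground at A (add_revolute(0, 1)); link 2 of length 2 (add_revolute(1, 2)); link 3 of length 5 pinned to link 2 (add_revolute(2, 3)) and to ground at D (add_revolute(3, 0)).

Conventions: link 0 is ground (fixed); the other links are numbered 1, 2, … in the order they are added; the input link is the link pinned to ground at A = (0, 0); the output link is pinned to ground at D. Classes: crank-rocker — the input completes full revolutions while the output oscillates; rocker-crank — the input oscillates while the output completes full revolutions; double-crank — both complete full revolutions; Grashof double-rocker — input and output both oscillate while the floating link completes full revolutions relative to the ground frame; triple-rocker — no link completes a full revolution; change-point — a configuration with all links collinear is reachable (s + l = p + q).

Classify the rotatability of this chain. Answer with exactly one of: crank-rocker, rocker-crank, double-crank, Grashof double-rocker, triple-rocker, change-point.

lengths: ground=3, input=5, coupler=2, output=5
sorted: s=2 (shortest), l=5 (longest), p+q=8
s + l = 7 vs p + q = 8
s + l < p + q (Grashof) with shortest = coupler link → Grashof double-rocker

Grashof double-rocker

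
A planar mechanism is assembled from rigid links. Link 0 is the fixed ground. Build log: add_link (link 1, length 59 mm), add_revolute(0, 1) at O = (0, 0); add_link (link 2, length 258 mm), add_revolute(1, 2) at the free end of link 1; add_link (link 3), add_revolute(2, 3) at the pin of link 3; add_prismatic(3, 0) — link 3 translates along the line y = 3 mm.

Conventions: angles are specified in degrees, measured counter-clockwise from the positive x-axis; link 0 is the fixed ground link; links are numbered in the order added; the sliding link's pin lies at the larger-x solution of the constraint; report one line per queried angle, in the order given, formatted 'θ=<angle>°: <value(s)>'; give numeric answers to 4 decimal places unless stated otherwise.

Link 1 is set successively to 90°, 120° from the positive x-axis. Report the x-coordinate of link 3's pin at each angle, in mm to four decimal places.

geometry: r = 59 mm, L = 258 mm, e = 3 mm
θ=90°: crank pin P = (r cos θ, r sin θ) = (0.000000, 59.000000)
θ=90°: h = r sin θ − e = 59.000000 − 3 = 56.000000
θ=90°: x = r cos θ + √(L² − h²) = 0.000000 + 251.849161 = 251.849161
θ=120°: crank pin P = (r cos θ, r sin θ) = (-29.500000, 51.095499)
θ=120°: h = r sin θ − e = 51.095499 − 3 = 48.095499
θ=120°: x = r cos θ + √(L² − h²) = -29.500000 + 253.477461 = 223.977461

θ=90°: 251.8492
θ=120°: 223.9775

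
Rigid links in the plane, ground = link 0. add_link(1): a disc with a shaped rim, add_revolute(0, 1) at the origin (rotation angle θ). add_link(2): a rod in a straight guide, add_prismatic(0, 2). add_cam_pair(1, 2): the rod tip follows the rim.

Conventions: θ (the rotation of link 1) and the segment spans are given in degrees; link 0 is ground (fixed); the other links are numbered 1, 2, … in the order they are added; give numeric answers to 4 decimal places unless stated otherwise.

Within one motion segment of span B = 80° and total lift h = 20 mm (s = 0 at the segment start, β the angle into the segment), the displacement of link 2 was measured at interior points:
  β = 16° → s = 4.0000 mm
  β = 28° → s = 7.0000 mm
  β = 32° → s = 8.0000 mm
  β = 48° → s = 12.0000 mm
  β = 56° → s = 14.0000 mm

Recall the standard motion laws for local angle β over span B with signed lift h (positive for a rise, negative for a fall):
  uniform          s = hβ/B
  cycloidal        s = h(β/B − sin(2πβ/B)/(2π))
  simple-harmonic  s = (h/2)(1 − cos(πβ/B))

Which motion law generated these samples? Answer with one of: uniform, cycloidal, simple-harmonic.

candidates at β/B = r: uniform s = h·r (linear in β); cycloidal s = h·(r − sin(2πr)/(2π)); simple-harmonic s = (h/2)(1 − cos(πr))
β=16°: printed 4.0000 | uniform 4.0000, cycloidal 0.9727, simple-harmonic 1.9098
β=28°: printed 7.0000 | uniform 7.0000, cycloidal 4.4248, simple-harmonic 5.4601
β=32°: printed 8.0000 | uniform 8.0000, cycloidal 6.1290, simple-harmonic 6.9098
β=48°: printed 12.0000 | uniform 12.0000, cycloidal 13.8710, simple-harmonic 13.0902
β=56°: printed 14.0000 | uniform 14.0000, cycloidal 17.0273, simple-harmonic 15.8779
only one law matches every sample → uniform

uniform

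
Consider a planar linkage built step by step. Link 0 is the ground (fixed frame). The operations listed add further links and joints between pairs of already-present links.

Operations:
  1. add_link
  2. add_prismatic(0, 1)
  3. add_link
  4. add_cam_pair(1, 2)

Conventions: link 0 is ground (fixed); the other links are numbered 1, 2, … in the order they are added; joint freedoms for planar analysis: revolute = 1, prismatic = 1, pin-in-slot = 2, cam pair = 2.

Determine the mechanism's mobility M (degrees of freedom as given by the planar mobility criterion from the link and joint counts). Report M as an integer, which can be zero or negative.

ground; <1,0,0>
#1 <2,0,0>
P:0↔1 J1 <2,1,0>
#2 <3,1,0>
C:1↔2 J2 <3,1,1>
3×2 − 2×1 − 1×1 = 3

M = 3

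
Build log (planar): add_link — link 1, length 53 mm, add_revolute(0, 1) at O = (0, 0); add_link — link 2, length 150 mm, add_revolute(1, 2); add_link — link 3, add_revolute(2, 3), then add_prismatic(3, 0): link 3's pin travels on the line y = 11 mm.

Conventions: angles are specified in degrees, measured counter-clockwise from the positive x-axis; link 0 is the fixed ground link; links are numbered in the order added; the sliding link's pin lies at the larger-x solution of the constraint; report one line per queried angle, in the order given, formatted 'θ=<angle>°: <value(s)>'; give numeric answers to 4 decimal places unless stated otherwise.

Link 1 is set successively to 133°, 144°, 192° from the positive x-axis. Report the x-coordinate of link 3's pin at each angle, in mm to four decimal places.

geometry: r = 53 mm, L = 150 mm, e = 11 mm
θ=133°: crank pin P = (r cos θ, r sin θ) = (-36.145913, 38.761746)
θ=133°: h = r sin θ − e = 38.761746 − 11 = 27.761746
θ=133°: x = r cos θ + √(L² − h²) = -36.145913 + 147.408566 = 111.262653
θ=144°: crank pin P = (r cos θ, r sin θ) = (-42.877901, 31.152618)
θ=144°: h = r sin θ − e = 31.152618 − 11 = 20.152618
θ=144°: x = r cos θ + √(L² − h²) = -42.877901 + 148.640075 = 105.762175
θ=192°: crank pin P = (r cos θ, r sin θ) = (-51.841823, -11.019320)
θ=192°: h = r sin θ − e = -11.019320 − 11 = -22.019320
θ=192°: x = r cos θ + √(L² − h²) = -51.841823 + 148.375030 = 96.533207

θ=133°: 111.2627
θ=144°: 105.7622
θ=192°: 96.5332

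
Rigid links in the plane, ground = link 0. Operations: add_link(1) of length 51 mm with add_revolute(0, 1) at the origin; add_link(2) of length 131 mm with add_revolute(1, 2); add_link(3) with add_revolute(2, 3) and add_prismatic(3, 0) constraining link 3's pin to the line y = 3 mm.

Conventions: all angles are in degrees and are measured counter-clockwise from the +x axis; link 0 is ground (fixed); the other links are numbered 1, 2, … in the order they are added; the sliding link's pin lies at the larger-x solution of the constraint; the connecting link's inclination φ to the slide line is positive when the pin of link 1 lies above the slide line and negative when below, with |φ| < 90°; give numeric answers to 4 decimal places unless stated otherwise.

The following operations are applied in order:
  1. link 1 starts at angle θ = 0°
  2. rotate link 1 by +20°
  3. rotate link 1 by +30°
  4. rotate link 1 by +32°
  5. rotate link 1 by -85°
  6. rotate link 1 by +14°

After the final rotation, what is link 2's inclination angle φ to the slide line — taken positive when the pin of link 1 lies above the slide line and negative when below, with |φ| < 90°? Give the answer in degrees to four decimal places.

geometry: r = 51 mm, L = 131 mm, e = 3 mm; θ starts at 0°
rotate link 1 by +20°: θ ← 0° +20° = 20°
rotate link 1 by +30°: θ ← 20° +30° = 50°
rotate link 1 by +32°: θ ← 50° +32° = 82°
rotate link 1 by -85°: θ ← 82° -85° = -3°
rotate link 1 by +14°: θ ← -3° +14° = 11°
h = r sin θ − e = 9.731259 − 3 = 6.731259
sin φ = h / L = 6.731259 / 131 = 0.05138365
φ = arcsin(0.05138365) = 2.945364°

2.9454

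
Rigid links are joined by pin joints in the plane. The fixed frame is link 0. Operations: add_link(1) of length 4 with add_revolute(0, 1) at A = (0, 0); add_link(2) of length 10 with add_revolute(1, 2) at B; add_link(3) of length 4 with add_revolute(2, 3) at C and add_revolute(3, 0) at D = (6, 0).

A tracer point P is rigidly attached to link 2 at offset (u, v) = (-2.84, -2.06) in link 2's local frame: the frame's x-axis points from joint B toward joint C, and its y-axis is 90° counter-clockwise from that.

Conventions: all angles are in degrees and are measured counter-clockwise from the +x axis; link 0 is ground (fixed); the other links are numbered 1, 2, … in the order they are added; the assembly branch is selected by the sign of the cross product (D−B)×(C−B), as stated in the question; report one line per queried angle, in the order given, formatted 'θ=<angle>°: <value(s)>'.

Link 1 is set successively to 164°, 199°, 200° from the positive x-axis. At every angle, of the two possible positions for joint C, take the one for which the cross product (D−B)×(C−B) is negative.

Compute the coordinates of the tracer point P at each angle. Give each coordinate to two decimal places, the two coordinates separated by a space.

A=(0,0), D=(6.00,0)
θ=164°: B = A + 4.00·(cos164°, sin164°) = (-3.8450, 1.1025)
θ=164°: |BD| = 9.9066
θ=164°: circle(B,10.00) ∩ circle(D,4.00): a=9.1929, h=3.9358
θ=164°:   candidates: C₊=(5.7288,3.9908) cross=38.991; C₋=(4.8527,-3.8319) cross=-38.991
θ=164°:   branch - wants cross < 0 → take C=(4.8527,-3.8319) (cross=-38.991)
θ=164°: ex = (C−B)/|BC| = (0.8698,-0.4934); ey = (0.4934,0.8698)
θ=164°: P = B + -2.84·ex + -2.06·ey = (-7.3317,0.7122)
θ=199°: B = A + 4.00·(cos199°, sin199°) = (-3.7821, -1.3023)
θ=199°: |BD| = 9.8684
θ=199°: circle(B,10.00) ∩ circle(D,4.00): a=9.1902, h=3.9421
θ=199°:   candidates: C₊=(4.8075,3.8181) cross=38.902; C₋=(5.8480,-3.9971) cross=-38.902
θ=199°:   branch - wants cross < 0 → take C=(5.8480,-3.9971) (cross=-38.902)
θ=199°: ex = (C−B)/|BC| = (0.9630,-0.2695); ey = (0.2695,0.9630)
θ=199°: P = B + -2.84·ex + -2.06·ey = (-7.0721,-2.5207)
θ=200°: B = A + 4.00·(cos200°, sin200°) = (-3.7588, -1.3681)
θ=200°: |BD| = 9.8542
θ=200°: circle(B,10.00) ∩ circle(D,4.00): a=9.1892, h=3.9443
θ=200°:   candidates: C₊=(4.7939,3.8138) cross=38.868; C₋=(5.8891,-3.9985) cross=-38.868
θ=200°:   branch - wants cross < 0 → take C=(5.8891,-3.9985) (cross=-38.868)
θ=200°: ex = (C−B)/|BC| = (0.9648,-0.2630); ey = (0.2630,0.9648)
θ=200°: P = B + -2.84·ex + -2.06·ey = (-7.0406,-2.6085)

θ=164°: -7.33 0.71
θ=199°: -7.07 -2.52
θ=200°: -7.04 -2.61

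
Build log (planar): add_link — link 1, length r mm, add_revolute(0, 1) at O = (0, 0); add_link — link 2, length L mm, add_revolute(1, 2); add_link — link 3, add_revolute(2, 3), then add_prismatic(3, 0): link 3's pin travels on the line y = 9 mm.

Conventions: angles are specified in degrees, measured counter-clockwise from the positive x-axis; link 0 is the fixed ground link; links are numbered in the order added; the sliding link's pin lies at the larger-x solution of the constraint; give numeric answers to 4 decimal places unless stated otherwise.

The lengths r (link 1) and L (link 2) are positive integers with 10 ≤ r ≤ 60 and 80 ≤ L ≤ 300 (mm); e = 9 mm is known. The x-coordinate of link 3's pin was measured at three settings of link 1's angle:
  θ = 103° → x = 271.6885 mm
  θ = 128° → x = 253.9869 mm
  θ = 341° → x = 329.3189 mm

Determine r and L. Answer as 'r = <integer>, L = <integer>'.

constraint per measurement: (x − r cos θ)² + (r sin θ − e)² = L²
subtracting the θ₁ and θ₂ equations cancels the r² and L² terms:
r = (x₁² − x₂²) / (2[(x₁cos θ₁ + e sin θ₁) − (x₂cos θ₂ + e sin θ₂)]) = 47.9998 → r = 48
L² = (x₁ − r cos θ₁)² + (r sin θ₁ − e)² = 81224.9803 → L = 285.0000 → L = 285
check at θ₃=341°: x = 329.3189 (printed 329.3189) ✓

r = 48, L = 285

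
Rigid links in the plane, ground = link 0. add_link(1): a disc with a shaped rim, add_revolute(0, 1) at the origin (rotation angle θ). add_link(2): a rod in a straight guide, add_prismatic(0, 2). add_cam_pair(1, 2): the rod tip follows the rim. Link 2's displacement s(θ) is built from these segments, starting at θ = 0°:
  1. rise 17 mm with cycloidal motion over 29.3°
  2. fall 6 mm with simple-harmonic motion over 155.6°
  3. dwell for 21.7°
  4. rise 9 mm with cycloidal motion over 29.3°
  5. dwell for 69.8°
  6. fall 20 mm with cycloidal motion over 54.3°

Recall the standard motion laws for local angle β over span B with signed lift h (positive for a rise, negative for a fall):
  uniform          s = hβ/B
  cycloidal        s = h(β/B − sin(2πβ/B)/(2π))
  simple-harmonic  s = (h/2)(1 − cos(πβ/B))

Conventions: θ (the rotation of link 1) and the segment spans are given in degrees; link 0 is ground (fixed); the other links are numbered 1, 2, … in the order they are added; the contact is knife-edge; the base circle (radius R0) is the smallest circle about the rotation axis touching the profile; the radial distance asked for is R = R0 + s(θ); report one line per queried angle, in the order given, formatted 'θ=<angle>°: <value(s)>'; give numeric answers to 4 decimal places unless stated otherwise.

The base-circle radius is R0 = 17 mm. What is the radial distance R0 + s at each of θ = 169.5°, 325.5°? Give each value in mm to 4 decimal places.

segment 1 (0° to 29.3°, cycloidal, h = 17) is passed completely: s = 0.0000 + (17) = 17.0000
θ = 169.5° falls in segment 2 (29.3° to 184.9°, simple-harmonic, h = -6): β = 169.5 − 29.3 = 140.2°, B = 155.6°; Δs = -6/2·(1 − cos(π·0.9010)) = -5.8561; s = 17.0000 − 5.8561 = 11.1439
segment 2 (29.3° to 184.9°, simple-harmonic, h = -6) is passed completely: s = 17.0000 + (-6) = 11.0000
segment 3 (184.9° to 206.6°, dwell): s unchanged at 11.0000
segment 4 (206.6° to 235.9°, cycloidal, h = 9) is passed completely: s = 11.0000 + (9) = 20.0000
segment 5 (235.9° to 305.7°, dwell): s unchanged at 20.0000
θ = 325.5° falls in segment 6 (305.7° to 360°, cycloidal, h = -20): β = 325.5 − 305.7 = 19.8°, B = 54.3°; Δs = -20·(0.3646 − sin(2π·0.3646)/(2π)) = -4.9004; s = 20.0000 − 4.9004 = 15.0996
θ=169.5°: R = R0 + s = 17 + 11.1439 = 28.1439
θ=325.5°: R = R0 + s = 17 + 15.0996 = 32.0996

θ=169.5°: 28.1439
θ=325.5°: 32.0996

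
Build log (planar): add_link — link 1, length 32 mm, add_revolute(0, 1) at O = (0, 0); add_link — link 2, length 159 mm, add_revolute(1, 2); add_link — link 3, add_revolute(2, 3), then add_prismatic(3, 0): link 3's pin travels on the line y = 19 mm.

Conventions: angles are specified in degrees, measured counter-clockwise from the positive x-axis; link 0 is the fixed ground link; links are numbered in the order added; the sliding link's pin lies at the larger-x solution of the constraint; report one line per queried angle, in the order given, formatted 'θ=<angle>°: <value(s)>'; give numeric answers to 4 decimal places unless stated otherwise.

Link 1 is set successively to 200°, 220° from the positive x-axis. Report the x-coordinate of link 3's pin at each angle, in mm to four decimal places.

geometry: r = 32 mm, L = 159 mm, e = 19 mm
θ=200°: crank pin P = (r cos θ, r sin θ) = (-30.070164, -10.944645)
θ=200°: h = r sin θ − e = -10.944645 − 19 = -29.944645
θ=200°: x = r cos θ + √(L² − h²) = -30.070164 + 156.154789 = 126.084626
θ=220°: crank pin P = (r cos θ, r sin θ) = (-24.513422, -20.569204)
θ=220°: h = r sin θ − e = -20.569204 − 19 = -39.569204
θ=220°: x = r cos θ + √(L² − h²) = -24.513422 + 153.997656 = 129.484234

θ=200°: 126.0846
θ=220°: 129.4842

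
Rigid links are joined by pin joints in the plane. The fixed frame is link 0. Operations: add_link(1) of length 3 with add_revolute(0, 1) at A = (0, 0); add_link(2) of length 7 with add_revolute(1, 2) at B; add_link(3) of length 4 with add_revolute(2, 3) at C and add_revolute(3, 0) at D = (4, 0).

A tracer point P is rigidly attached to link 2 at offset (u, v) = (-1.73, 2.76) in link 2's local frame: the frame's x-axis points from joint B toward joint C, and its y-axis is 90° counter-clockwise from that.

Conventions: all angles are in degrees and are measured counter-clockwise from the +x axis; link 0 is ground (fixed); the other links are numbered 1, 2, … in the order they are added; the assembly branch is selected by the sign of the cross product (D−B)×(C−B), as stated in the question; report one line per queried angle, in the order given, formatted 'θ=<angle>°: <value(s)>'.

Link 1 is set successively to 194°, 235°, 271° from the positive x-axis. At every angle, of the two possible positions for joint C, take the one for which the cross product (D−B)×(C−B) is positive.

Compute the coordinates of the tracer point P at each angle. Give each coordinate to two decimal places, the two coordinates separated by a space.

A=(0,0), D=(4.00,0)
θ=194°: B = A + 3.00·(cos194°, sin194°) = (-2.9109, -0.7258)
θ=194°: |BD| = 6.9489
θ=194°: circle(B,7.00) ∩ circle(D,4.00): a=5.8489, h=3.8458
θ=194°:   candidates: C₊=(2.5044,3.7099) cross=26.724; C₋=(3.3077,-3.9396) cross=-26.724
θ=194°:   branch + wants cross > 0 → take C=(2.5044,3.7099) (cross=26.724)
θ=194°: ex = (C−B)/|BC| = (0.7736,0.6337); ey = (-0.6337,0.7736)
θ=194°: P = B + -1.73·ex + 2.76·ey = (-5.9981,0.3132)
θ=235°: B = A + 3.00·(cos235°, sin235°) = (-1.7207, -2.4575)
θ=235°: |BD| = 6.2262
θ=235°: circle(B,7.00) ∩ circle(D,4.00): a=5.7632, h=3.9731
θ=235°:   candidates: C₊=(2.0064,3.4678) cross=24.737; C₋=(5.1427,-3.8333) cross=-24.737
θ=235°:   branch + wants cross > 0 → take C=(2.0064,3.4678) (cross=24.737)
θ=235°: ex = (C−B)/|BC| = (0.5324,0.8465); ey = (-0.8465,0.5324)
θ=235°: P = B + -1.73·ex + 2.76·ey = (-4.9781,-2.4523)
θ=271°: B = A + 3.00·(cos271°, sin271°) = (0.0524, -2.9995)
θ=271°: |BD| = 4.9579
θ=271°: circle(B,7.00) ∩ circle(D,4.00): a=5.8070, h=3.9089
θ=271°:   candidates: C₊=(2.3112,3.6260) cross=19.380; C₋=(7.0409,-2.5987) cross=-19.380
θ=271°:   branch + wants cross > 0 → take C=(2.3112,3.6260) (cross=19.380)
θ=271°: ex = (C−B)/|BC| = (0.3227,0.9465); ey = (-0.9465,0.3227)
θ=271°: P = B + -1.73·ex + 2.76·ey = (-3.1182,-3.7464)

θ=194°: -6.00 0.31
θ=235°: -4.98 -2.45
θ=271°: -3.12 -3.75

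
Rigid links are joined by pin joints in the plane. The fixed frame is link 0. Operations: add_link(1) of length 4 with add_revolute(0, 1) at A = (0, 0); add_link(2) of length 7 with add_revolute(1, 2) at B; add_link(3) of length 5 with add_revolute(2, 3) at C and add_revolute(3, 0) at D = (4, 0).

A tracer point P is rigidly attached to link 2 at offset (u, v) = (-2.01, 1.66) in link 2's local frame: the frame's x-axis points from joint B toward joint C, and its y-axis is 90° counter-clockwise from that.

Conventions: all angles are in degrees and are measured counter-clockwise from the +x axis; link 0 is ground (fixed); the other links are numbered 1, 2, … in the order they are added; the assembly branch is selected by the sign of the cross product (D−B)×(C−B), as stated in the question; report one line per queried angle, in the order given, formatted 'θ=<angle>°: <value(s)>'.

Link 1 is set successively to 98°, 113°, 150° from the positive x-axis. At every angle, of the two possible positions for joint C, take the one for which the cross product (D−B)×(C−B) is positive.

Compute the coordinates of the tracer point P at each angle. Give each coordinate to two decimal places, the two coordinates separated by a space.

A=(0,0), D=(4.00,0)
θ=98°: B = A + 4.00·(cos98°, sin98°) = (-0.5567, 3.9611)
θ=98°: |BD| = 6.0377
θ=98°: circle(B,7.00) ∩ circle(D,5.00): a=5.0064, h=4.8925
θ=98°:   candidates: C₊=(6.4314,4.3690) cross=29.539; C₋=(0.0119,-3.0158) cross=-29.539
θ=98°:   branch + wants cross > 0 → take C=(6.4314,4.3690) (cross=29.539)
θ=98°: ex = (C−B)/|BC| = (0.9983,0.0583); ey = (-0.0583,0.9983)
θ=98°: P = B + -2.01·ex + 1.66·ey = (-2.6600,5.5011)
θ=113°: B = A + 4.00·(cos113°, sin113°) = (-1.5629, 3.6820)
θ=113°: |BD| = 6.6711
θ=113°: circle(B,7.00) ∩ circle(D,5.00): a=5.1344, h=4.7580
θ=113°:   candidates: C₊=(5.3446,4.8158) cross=31.741; C₋=(0.0924,-3.1194) cross=-31.741
θ=113°:   branch + wants cross > 0 → take C=(5.3446,4.8158) (cross=31.741)
θ=113°: ex = (C−B)/|BC| = (0.9868,0.1620); ey = (-0.1620,0.9868)
θ=113°: P = B + -2.01·ex + 1.66·ey = (-3.8153,4.9945)
θ=150°: B = A + 4.00·(cos150°, sin150°) = (-3.4641, 2.0000)
θ=150°: |BD| = 7.7274
θ=150°: circle(B,7.00) ∩ circle(D,5.00): a=5.4166, h=4.4340
θ=150°:   candidates: C₊=(2.9155,4.8810) cross=34.263; C₋=(0.6203,-3.6848) cross=-34.263
θ=150°:   branch + wants cross > 0 → take C=(2.9155,4.8810) (cross=34.263)
θ=150°: ex = (C−B)/|BC| = (0.9114,0.4116); ey = (-0.4116,0.9114)
θ=150°: P = B + -2.01·ex + 1.66·ey = (-5.9792,2.6856)

θ=98°: -2.66 5.50
θ=113°: -3.82 4.99
θ=150°: -5.98 2.69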